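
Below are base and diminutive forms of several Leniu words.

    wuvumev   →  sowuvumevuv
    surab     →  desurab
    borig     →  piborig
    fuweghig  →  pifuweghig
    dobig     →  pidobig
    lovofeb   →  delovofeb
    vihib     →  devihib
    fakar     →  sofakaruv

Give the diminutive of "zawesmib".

"zawesmib" ends in -b. The stems ending in -b (surab → desurab, vihib → devihib, lovofeb → delovofeb) add the prefix de-.
So zawesmib → dezawesmib.

dezawesmib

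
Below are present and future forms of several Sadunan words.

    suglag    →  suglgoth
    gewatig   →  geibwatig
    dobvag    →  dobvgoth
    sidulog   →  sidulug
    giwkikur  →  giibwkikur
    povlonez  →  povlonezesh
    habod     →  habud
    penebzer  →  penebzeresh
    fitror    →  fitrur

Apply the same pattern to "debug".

deibbug

"debug" has last vowel 'u'. The one such stem in the data (giwkikur → giibwkikur) inserts -ib- after the first vowel (as does gewatig), so the same rule applies.
So debug → deibbug.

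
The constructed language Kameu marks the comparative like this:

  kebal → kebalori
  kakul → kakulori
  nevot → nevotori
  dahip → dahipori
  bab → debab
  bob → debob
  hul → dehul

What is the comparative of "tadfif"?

tadfifori

kebal and hul both end in -l yet inflect differently (kebalori, dehul), so the final letter is not what conditions the rule; the number of vowels is.
"tadfif" has 2 vowels. The stems with 2 vowels (kebal → kebalori, kakul → kakulori, nevot → nevotori) add -ori.
The other pattern: stems with 1 vowel add the prefix de-.
So tadfif → tadfifori.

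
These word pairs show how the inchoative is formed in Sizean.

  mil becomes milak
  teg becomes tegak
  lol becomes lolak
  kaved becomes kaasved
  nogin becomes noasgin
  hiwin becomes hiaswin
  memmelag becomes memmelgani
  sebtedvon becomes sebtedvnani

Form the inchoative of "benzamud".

benzamdani

teg and memmelag both end in -g yet inflect differently (tegak, memmelgani), so the final letter is not what conditions the rule; the number of vowels is.
"benzamud" has 3 vowels. The stems with 3 vowels (memmelag → memmelgani, sebtedvon → sebtedvnani) delete the last vowel and add -ani.
So benzamud → benzamdani.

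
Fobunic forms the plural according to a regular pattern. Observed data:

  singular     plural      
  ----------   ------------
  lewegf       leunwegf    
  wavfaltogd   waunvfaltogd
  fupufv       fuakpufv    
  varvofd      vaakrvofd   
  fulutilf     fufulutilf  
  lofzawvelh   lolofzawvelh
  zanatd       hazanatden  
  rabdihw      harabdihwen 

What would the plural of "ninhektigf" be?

wavfaltogd and varvofd both end in -d yet inflect differently (waunvfaltogd, vaakrvofd), so the final letter is not what conditions the rule; the second-to-last letter is.
"ninhektigf" has second-to-last letter 'g'. The stems whose second-to-last letter is 'g' (lewegf → leunwegf, wavfaltogd → waunvfaltogd) insert -un- after the first vowel.
So ninhektigf → niunnhektigf.

niunnhektigf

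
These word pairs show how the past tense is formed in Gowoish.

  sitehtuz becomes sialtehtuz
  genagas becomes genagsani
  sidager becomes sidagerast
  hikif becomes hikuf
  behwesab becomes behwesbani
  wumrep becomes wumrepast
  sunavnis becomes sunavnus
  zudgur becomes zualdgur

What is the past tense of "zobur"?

zoalbur

sidager and zudgur both end in -r yet inflect differently (sidagerast, zualdgur), so the final letter is not what conditions the rule; the last vowel is.
"zobur" has last vowel 'u'. The stems whose last vowel is 'u' (zudgur → zualdgur, sitehtuz → sialtehtuz) insert -al- after the first vowel.
So zobur → zoalbur.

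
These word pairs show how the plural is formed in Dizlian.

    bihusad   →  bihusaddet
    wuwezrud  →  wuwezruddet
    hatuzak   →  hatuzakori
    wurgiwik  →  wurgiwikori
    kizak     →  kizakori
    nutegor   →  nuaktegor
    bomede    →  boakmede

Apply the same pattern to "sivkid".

sivkiddet

bihusad and hatuzak both have last vowel 'a' yet inflect differently (bihusaddet, hatuzakori), so the last vowel is not what conditions the rule; the final letter is.
"sivkid" ends in -d. The stems ending in -d (bihusad → bihusaddet, wuwezrud → wuwezruddet) double the final consonant and add -et.
The other patterns: stems ending in -k add -ori; stems ending in -e or -r insert -ak- after the first vowel.
So sivkid → sivkiddet.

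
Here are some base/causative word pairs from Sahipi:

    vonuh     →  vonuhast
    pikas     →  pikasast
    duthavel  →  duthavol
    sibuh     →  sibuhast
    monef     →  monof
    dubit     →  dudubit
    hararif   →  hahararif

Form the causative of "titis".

monef and hararif both end in -f yet inflect differently (monof, hahararif), so the final letter is not what conditions the rule; the last vowel is.
"titis" has last vowel 'i'. The stems whose last vowel is 'i' (hararif → hahararif, dubit → dudubit) repeat the first consonant+vowel as a prefix.
So titis → tititis.

tititis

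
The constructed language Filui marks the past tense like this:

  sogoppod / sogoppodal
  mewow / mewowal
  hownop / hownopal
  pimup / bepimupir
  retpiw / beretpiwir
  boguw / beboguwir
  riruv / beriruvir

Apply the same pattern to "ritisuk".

beritisukir

hownop and pimup both end in -p yet inflect differently (hownopal, bepimupir), so the final letter is not what conditions the rule; the last vowel is.
"ritisuk" has last vowel 'u'. The stems whose last vowel is 'u' (pimup → bepimupir, boguw → beboguwir, riruv → beriruvir) add be- … -ir around the stem.
So ritisuk → beritisukir.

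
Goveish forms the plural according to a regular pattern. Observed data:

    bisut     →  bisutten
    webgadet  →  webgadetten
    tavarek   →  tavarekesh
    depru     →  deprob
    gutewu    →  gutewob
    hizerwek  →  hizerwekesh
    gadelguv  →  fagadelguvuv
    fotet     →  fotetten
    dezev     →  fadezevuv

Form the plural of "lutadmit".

lutadmitten

depru and bisut both have last vowel 'u' yet inflect differently (deprob, bisutten), so the last vowel is not what conditions the rule; the final letter is.
"lutadmit" ends in -t. The stems ending in -t (bisut → bisutten, webgadet → webgadetten, fotet → fotetten) double the final consonant and add -en.
So lutadmit → lutadmitten.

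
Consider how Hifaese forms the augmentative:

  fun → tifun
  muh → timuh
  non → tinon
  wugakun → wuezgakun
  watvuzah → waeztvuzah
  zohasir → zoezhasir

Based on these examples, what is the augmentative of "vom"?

"vom" has 1 vowel. The stems with 1 vowel (fun → tifun, muh → timuh, non → tinon) add the prefix ti-.
So vom → tivom.

tivom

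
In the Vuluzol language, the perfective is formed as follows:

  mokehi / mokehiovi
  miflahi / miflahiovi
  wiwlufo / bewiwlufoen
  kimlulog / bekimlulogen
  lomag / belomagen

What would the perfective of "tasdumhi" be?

tasdumhiovi

miflahi and kimlulog both have 3 vowels yet inflect differently (miflahiovi, bekimlulogen), so the number of vowels is not what conditions the rule; the final letter is.
"tasdumhi" ends in -i. The stems ending in -i (miflahi → miflahiovi, mokehi → mokehiovi) add -ovi.
So tasdumhi → tasdumhiovi.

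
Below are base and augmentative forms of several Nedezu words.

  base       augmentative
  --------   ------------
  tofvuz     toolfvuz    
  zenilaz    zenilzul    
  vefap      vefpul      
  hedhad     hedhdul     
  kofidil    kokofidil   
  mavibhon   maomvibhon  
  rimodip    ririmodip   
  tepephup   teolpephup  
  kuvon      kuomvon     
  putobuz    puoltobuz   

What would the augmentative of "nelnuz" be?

rimodip and tepephup both end in -p yet inflect differently (ririmodip, teolpephup), so the final letter is not what conditions the rule; the last vowel is.
"nelnuz" has last vowel 'u'. The stems whose last vowel is 'u' (putobuz → puoltobuz, tofvuz → toolfvuz, tepephup → teolpephup) insert -ol- after the first vowel.
So nelnuz → neollnuz.

neollnuz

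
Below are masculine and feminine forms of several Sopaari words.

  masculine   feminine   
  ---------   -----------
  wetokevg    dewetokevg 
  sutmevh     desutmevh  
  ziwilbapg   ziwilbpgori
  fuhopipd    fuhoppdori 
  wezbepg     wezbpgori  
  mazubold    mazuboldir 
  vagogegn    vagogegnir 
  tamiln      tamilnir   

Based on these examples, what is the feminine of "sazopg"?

sazpgori

wetokevg and ziwilbapg both end in -g yet inflect differently (dewetokevg, ziwilbpgori), so the final letter is not what conditions the rule; the second-to-last letter is.
"sazopg" has second-to-last letter 'p'. The stems whose second-to-last letter is 'p' (ziwilbapg → ziwilbpgori, fuhopipd → fuhoppdori, wezbepg → wezbpgori) delete the last vowel and add -ori.
So sazopg → sazpgori.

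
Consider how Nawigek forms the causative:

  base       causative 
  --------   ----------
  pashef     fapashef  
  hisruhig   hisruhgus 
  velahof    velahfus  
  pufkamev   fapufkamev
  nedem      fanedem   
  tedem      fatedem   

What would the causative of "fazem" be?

pashef and velahof both end in -f yet inflect differently (fapashef, velahfus), so the final letter is not what conditions the rule; the last vowel is.
"fazem" has last vowel 'e'. The stems whose last vowel is 'e' (pufkamev → fapufkamev, tedem → fatedem, nedem → fanedem) add the prefix fa-.
The other pattern: stems whose last vowel is 'i' or 'o' delete the last vowel and add -us.
So fazem → fafazem.

fafazem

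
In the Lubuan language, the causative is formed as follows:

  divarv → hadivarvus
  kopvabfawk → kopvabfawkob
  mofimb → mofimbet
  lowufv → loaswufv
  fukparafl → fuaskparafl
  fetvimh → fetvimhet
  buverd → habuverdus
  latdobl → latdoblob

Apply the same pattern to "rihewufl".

lowufv and divarv both end in -v yet inflect differently (loaswufv, hadivarvus), so the final letter is not what conditions the rule; the second-to-last letter is.
"rihewufl" has second-to-last letter 'f'. The stems whose second-to-last letter is 'f' (fukparafl → fuaskparafl, lowufv → loaswufv) insert -as- after the first vowel.
The other patterns: stems whose second-to-last letter is 'm' add -et; stems whose second-to-last letter is 'r' add ha- … -us around the stem; stems whose second-to-last letter is 'b' or 'w' add -ob.
So rihewufl → riashewufl.

riashewufl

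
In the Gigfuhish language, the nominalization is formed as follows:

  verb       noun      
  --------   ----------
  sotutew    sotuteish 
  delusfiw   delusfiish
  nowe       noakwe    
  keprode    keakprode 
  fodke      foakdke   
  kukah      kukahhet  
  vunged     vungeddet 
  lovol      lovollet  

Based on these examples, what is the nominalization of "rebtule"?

"rebtule" ends in -e. The stems ending in -e (nowe → noakwe, keprode → keakprode, fodke → foakdke) insert -ak- after the first vowel.
The other patterns: stems ending in -w drop the final letter and add -ish; stems ending in -d, -h or -l double the final consonant and add -et.
So rebtule → reakbtule.

reakbtule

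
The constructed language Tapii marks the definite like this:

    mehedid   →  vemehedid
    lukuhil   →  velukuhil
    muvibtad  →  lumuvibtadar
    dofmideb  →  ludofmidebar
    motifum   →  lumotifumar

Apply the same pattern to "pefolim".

mehedid and muvibtad both end in -d yet inflect differently (vemehedid, lumuvibtadar), so the final letter is not what conditions the rule; the last vowel is.
"pefolim" has last vowel 'i'. The stems whose last vowel is 'i' (mehedid → vemehedid, lukuhil → velukuhil) add the prefix ve-.
So pefolim → vepefolim.

vepefolim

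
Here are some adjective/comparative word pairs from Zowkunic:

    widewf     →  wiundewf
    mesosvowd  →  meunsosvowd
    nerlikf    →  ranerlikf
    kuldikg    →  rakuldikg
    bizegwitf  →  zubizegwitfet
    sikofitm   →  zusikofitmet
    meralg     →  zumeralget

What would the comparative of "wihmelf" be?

"wihmelf" has second-to-last letter 'l'. The one such stem in the data (meralg → zumeralget) adds zu- … -et around the stem, so the same rule applies.
So wihmelf → zuwihmelfet.

zuwihmelfet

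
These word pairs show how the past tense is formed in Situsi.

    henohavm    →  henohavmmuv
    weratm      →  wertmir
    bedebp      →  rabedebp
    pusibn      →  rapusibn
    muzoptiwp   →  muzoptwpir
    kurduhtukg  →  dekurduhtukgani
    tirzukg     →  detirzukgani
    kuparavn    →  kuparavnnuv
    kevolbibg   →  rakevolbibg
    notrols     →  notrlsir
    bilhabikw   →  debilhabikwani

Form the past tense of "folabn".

rafolabn

"folabn" has second-to-last letter 'b'. The stems whose second-to-last letter is 'b' (pusibn → rapusibn, bedebp → rabedebp, kevolbibg → rakevolbibg) add the prefix ra-.
The other patterns: stems whose second-to-last letter is 'v' double the final consonant and add -uv; stems whose second-to-last letter is 'k' add de- … -ani around the stem; stems whose second-to-last letter is 'l', 't' or 'w' delete the last vowel and add -ir.
So folabn → rafolabn.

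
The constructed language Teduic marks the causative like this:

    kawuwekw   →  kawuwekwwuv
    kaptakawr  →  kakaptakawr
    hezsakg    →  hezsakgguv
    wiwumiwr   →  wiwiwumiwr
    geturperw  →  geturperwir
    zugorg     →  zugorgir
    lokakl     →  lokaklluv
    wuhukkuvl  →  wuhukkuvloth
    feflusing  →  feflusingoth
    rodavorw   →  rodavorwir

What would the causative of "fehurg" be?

geturperw and kawuwekw both end in -w yet inflect differently (geturperwir, kawuwekwwuv), so the final letter is not what conditions the rule; the second-to-last letter is.
"fehurg" has second-to-last letter 'r'. The stems whose second-to-last letter is 'r' (geturperw → geturperwir, rodavorw → rodavorwir, zugorg → zugorgir) add -ir.
The other patterns: stems whose second-to-last letter is 'w' repeat the first consonant+vowel as a prefix; stems whose second-to-last letter is 'k' double the final consonant and add -uv; stems whose second-to-last letter is 'n' or 'v' add -oth.
So fehurg → fehurgir.

fehurgir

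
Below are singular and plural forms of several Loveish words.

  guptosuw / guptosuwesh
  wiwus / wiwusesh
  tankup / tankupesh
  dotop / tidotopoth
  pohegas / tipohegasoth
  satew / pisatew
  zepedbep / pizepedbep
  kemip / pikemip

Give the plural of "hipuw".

tankup and dotop both end in -p yet inflect differently (tankupesh, tidotopoth), so the final letter is not what conditions the rule; the last vowel is.
"hipuw" has last vowel 'u'. The stems whose last vowel is 'u' (guptosuw → guptosuwesh, wiwus → wiwusesh, tankup → tankupesh) add -esh.
So hipuw → hipuwesh.

hipuwesh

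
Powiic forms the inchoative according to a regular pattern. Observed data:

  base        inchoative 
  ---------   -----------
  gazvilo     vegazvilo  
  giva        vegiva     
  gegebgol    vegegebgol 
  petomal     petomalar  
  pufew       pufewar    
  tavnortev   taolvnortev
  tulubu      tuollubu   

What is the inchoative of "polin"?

polinar

gegebgol and petomal both end in -l yet inflect differently (vegegebgol, petomalar), so the final letter is not what conditions the rule; the first letter is.
"polin" begins with p-. The stems beginning with p- (petomal → petomalar, pufew → pufewar) add -ar.
So polin → polinar.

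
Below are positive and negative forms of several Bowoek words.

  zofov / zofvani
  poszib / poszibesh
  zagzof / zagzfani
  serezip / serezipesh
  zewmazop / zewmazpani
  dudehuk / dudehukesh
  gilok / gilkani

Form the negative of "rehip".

zewmazop and serezip both end in -p yet inflect differently (zewmazpani, serezipesh), so the final letter is not what conditions the rule; the last vowel is.
"rehip" has last vowel 'i'. The stems whose last vowel is 'i' (serezip → serezipesh, poszib → poszibesh) add -esh.
The other pattern: stems whose last vowel is 'o' delete the last vowel and add -ani.
So rehip → rehipesh.

rehipesh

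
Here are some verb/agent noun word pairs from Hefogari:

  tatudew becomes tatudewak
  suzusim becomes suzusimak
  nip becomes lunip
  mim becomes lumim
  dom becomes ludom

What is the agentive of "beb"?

suzusim and mim both end in -m yet inflect differently (suzusimak, lumim), so the final letter is not what conditions the rule; the number of vowels is.
"beb" has 1 vowel. The stems with 1 vowel (nip → lunip, mim → lumim, dom → ludom) add the prefix lu-.
The other pattern: stems with 3 vowels add -ak.
So beb → lubeb.

lubeb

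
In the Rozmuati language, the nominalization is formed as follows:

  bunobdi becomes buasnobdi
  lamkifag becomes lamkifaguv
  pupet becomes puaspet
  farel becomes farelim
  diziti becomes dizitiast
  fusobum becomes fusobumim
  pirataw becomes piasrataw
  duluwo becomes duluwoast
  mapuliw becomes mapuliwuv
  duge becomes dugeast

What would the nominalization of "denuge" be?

denugeast

diziti and bunobdi both end in -i yet inflect differently (dizitiast, buasnobdi), so the final letter is not what conditions the rule; the first letter is.
"denuge" begins with d-. The stems beginning with d- (diziti → dizitiast, duluwo → duluwoast, duge → dugeast) add -ast.
The other patterns: stems beginning with f- add -im; stems beginning with b- or p- insert -as- after the first vowel; stems beginning with l- or m- add -uv.
So denuge → denugeast.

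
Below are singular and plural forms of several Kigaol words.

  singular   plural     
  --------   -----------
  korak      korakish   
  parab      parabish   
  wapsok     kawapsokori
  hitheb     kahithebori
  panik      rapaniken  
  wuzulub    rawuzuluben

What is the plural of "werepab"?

"werepab" has last vowel 'a'. The stems whose last vowel is 'a' (korak → korakish, parab → parabish) add -ish.
So werepab → werepabish.

werepabish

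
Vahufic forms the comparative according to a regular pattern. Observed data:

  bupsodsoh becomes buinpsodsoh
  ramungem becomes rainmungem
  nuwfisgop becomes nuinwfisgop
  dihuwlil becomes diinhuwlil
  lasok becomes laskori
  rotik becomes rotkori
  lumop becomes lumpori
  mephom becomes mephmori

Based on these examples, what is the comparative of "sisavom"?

ramungem and mephom both end in -m yet inflect differently (rainmungem, mephmori), so the final letter is not what conditions the rule; the number of vowels is.
"sisavom" has 3 vowels. The stems with 3 vowels (bupsodsoh → buinpsodsoh, ramungem → rainmungem, nuwfisgop → nuinwfisgop) insert -in- after the first vowel.
The other pattern: stems with 2 vowels delete the last vowel and add -ori.
So sisavom → siinsavom.

siinsavom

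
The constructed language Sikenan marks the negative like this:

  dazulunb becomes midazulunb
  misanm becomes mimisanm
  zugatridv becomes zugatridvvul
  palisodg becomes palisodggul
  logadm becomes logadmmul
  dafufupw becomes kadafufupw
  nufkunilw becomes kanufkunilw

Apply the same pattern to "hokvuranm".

mihokvuranm

misanm and logadm both end in -m yet inflect differently (mimisanm, logadmmul), so the final letter is not what conditions the rule; the second-to-last letter is.
"hokvuranm" has second-to-last letter 'n'. The stems whose second-to-last letter is 'n' (dazulunb → midazulunb, misanm → mimisanm) add the prefix mi-.
The other patterns: stems whose second-to-last letter is 'd' double the final consonant and add -ul; stems whose second-to-last letter is 'l' or 'p' add the prefix ka-.
So hokvuranm → mihokvuranm.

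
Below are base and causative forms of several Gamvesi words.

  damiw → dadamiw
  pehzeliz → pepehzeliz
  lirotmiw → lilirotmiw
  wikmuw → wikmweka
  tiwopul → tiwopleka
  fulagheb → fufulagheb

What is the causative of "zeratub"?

wikmuw and damiw both end in -w yet inflect differently (wikmweka, dadamiw), so the final letter is not what conditions the rule; the last vowel is.
"zeratub" has last vowel 'u'. The stems whose last vowel is 'u' (tiwopul → tiwopleka, wikmuw → wikmweka) delete the last vowel and add -eka.
So zeratub → zeratbeka.

zeratbeka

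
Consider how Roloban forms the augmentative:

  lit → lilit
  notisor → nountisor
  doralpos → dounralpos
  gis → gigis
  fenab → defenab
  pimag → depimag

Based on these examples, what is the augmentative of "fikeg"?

defikeg

gis and doralpos both end in -s yet inflect differently (gigis, dounralpos), so the final letter is not what conditions the rule; the number of vowels is.
"fikeg" has 2 vowels. The stems with 2 vowels (pimag → depimag, fenab → defenab) add the prefix de-.
The other patterns: stems with 1 vowel repeat the first consonant+vowel as a prefix; stems with 3 vowels insert -un- after the first vowel.
So fikeg → defikeg.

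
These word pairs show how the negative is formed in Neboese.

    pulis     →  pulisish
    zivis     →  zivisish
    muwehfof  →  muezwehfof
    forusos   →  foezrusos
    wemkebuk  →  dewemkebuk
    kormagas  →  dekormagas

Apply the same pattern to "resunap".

deresunap

pulis and forusos both end in -s yet inflect differently (pulisish, foezrusos), so the final letter is not what conditions the rule; the last vowel is.
"resunap" has last vowel 'a'. The one such stem in the data (kormagas → dekormagas) adds the prefix de-, so the same rule applies.
The other patterns: stems whose last vowel is 'i' add -ish; stems whose last vowel is 'o' insert -ez- after the first vowel.
So resunap → deresunap.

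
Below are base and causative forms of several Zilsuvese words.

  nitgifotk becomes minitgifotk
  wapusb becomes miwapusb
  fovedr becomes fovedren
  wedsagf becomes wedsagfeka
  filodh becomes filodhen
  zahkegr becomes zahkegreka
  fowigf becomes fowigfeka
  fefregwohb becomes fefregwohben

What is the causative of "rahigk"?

rahigkeka

fovedr and zahkegr both end in -r yet inflect differently (fovedren, zahkegreka), so the final letter is not what conditions the rule; the second-to-last letter is.
"rahigk" has second-to-last letter 'g'. The stems whose second-to-last letter is 'g' (fowigf → fowigfeka, zahkegr → zahkegreka, wedsagf → wedsagfeka) add -eka.
The other patterns: stems whose second-to-last letter is 'd' or 'h' add -en; stems whose second-to-last letter is 's' or 't' add the prefix mi-.
So rahigk → rahigkeka.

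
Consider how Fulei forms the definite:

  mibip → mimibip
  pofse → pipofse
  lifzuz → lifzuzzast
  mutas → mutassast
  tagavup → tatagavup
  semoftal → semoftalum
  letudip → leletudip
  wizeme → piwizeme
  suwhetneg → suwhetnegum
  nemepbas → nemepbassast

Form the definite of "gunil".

lifzuz and tagavup both have last vowel 'u' yet inflect differently (lifzuzzast, tatagavup), so the last vowel is not what conditions the rule; the final letter is.
"gunil" ends in -l. The one such stem in the data (semoftal → semoftalum) adds -um, so the same rule applies.
The other patterns: stems ending in -s or -z double the final consonant and add -ast; stems ending in -e add the prefix pi-; stems ending in -p repeat the first consonant+vowel as a prefix.
So gunil → gunilum.

gunilum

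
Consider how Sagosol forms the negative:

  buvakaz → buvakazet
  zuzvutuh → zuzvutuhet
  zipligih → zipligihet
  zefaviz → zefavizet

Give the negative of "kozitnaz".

kozitnazet

Every pair shown (buvakaz → buvakazet, zuzvutuh → zuzvutuhet, zipligih → zipligihet, …) follows the same rule: add -et.
So kozitnaz → kozitnazet.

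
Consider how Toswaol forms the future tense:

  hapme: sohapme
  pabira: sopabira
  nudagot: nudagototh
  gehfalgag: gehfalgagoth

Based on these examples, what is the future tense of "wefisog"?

wefisogoth

pabira and gehfalgag both have last vowel 'a' yet inflect differently (sopabira, gehfalgagoth), so the last vowel is not what conditions the rule; whether the stem ends in a vowel or a consonant is.
"wefisog" ends in a consonant. The stems ending in a consonant (nudagot → nudagototh, gehfalgag → gehfalgagoth) add -oth.
The other pattern: stems ending in a vowel add the prefix so-.
So wefisog → wefisogoth.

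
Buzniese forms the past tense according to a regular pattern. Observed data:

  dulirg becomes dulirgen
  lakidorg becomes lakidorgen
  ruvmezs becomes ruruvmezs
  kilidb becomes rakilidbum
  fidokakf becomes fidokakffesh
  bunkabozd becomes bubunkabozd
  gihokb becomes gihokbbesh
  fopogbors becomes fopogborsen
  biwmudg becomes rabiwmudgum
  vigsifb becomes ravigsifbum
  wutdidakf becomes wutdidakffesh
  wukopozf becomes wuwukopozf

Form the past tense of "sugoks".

"sugoks" has second-to-last letter 'k'. The stems whose second-to-last letter is 'k' (fidokakf → fidokakffesh, wutdidakf → wutdidakffesh, gihokb → gihokbbesh) double the final consonant and add -esh.
So sugoks → sugokssesh.

sugokssesh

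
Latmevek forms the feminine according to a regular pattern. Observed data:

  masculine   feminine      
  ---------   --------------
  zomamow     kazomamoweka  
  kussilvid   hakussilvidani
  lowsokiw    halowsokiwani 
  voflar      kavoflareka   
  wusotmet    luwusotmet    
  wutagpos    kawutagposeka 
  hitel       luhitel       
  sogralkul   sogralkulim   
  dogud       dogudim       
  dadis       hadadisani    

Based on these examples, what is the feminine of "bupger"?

lubupger

kussilvid and dogud both end in -d yet inflect differently (hakussilvidani, dogudim), so the final letter is not what conditions the rule; the last vowel is.
"bupger" has last vowel 'e'. The stems whose last vowel is 'e' (wusotmet → luwusotmet, hitel → luhitel) add the prefix lu-.
The other patterns: stems whose last vowel is 'i' add ha- … -ani around the stem; stems whose last vowel is 'u' add -im; stems whose last vowel is 'a' or 'o' add ka- … -eka around the stem.
So bupger → lubupger.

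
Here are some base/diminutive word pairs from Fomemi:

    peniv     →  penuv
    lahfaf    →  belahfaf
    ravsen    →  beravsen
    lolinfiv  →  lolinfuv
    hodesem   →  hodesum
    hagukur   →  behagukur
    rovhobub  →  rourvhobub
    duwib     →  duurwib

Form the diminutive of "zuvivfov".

lolinfiv and duwib both have last vowel 'i' yet inflect differently (lolinfuv, duurwib), so the last vowel is not what conditions the rule; the final letter is.
"zuvivfov" ends in -v. The stems ending in -v (lolinfiv → lolinfuv, peniv → penuv) change the last vowel to 'u'.
The other patterns: stems ending in -b insert -ur- after the first vowel; stems ending in -f, -n or -r add the prefix be-.
So zuvivfov → zuvivfuv.

zuvivfuv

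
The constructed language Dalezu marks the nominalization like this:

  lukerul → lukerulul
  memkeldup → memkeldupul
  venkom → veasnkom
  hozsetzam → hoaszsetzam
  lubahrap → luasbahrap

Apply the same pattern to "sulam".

memkeldup and lubahrap both end in -p yet inflect differently (memkeldupul, luasbahrap), so the final letter is not what conditions the rule; the last vowel is.
"sulam" has last vowel 'a'. The stems whose last vowel is 'a' (hozsetzam → hoaszsetzam, lubahrap → luasbahrap) insert -as- after the first vowel.
The other pattern: stems whose last vowel is 'u' add -ul.
So sulam → suaslam.

suaslam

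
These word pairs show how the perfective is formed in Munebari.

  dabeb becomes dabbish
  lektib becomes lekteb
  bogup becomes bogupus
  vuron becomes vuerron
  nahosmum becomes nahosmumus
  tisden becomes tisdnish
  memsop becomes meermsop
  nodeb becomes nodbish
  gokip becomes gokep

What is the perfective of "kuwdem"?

kuwdmish

"kuwdem" has last vowel 'e'. The stems whose last vowel is 'e' (dabeb → dabbish, tisden → tisdnish, nodeb → nodbish) delete the last vowel and add -ish.
So kuwdem → kuwdmish.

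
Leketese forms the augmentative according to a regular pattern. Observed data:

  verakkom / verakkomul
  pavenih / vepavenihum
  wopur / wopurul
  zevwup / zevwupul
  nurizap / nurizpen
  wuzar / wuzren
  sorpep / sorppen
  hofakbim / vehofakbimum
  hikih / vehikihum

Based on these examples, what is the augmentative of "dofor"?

doforul

nurizap and zevwup both end in -p yet inflect differently (nurizpen, zevwupul), so the final letter is not what conditions the rule; the last vowel is.
"dofor" has last vowel 'o'. The one such stem in the data (verakkom → verakkomul) adds -ul, so the same rule applies.
So dofor → doforul.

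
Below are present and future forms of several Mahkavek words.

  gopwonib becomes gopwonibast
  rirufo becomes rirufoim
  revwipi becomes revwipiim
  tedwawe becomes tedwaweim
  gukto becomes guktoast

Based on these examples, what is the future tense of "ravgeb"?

"ravgeb" begins with r-. The stems beginning with r- (revwipi → revwipiim, rirufo → rirufoim) add -im.
The other pattern: stems beginning with g- add -ast.
So ravgeb → ravgebim.

ravgebim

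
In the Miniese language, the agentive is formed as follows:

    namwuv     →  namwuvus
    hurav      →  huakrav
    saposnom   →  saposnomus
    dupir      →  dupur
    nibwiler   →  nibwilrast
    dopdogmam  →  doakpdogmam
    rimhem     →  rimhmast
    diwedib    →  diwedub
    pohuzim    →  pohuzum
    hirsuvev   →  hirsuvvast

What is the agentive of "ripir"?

ripur

dopdogmam and saposnom both end in -m yet inflect differently (doakpdogmam, saposnomus), so the final letter is not what conditions the rule; the last vowel is.
"ripir" has last vowel 'i'. The stems whose last vowel is 'i' (dupir → dupur, diwedib → diwedub, pohuzim → pohuzum) change the last vowel to 'u'.
The other patterns: stems whose last vowel is 'a' insert -ak- after the first vowel; stems whose last vowel is 'o' or 'u' add -us; stems whose last vowel is 'e' delete the last vowel and add -ast.
So ripir → ripur.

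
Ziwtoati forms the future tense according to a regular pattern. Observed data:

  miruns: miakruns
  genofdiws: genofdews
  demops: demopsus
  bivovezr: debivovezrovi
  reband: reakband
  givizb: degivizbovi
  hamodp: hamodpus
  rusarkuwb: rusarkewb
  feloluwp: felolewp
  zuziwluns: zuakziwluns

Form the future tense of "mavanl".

genofdiws and zuziwluns both end in -s yet inflect differently (genofdews, zuakziwluns), so the final letter is not what conditions the rule; the second-to-last letter is.
"mavanl" has second-to-last letter 'n'. The stems whose second-to-last letter is 'n' (reband → reakband, zuziwluns → zuakziwluns, miruns → miakruns) insert -ak- after the first vowel.
So mavanl → maakvanl.

maakvanl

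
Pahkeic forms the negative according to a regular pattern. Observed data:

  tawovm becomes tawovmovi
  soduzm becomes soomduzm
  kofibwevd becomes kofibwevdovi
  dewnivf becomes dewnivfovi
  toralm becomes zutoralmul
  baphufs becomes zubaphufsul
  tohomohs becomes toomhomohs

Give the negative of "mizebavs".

mizebavsovi

toralm and tawovm both end in -m yet inflect differently (zutoralmul, tawovmovi), so the final letter is not what conditions the rule; the second-to-last letter is.
"mizebavs" has second-to-last letter 'v'. The stems whose second-to-last letter is 'v' (dewnivf → dewnivfovi, tawovm → tawovmovi, kofibwevd → kofibwevdovi) add -ovi.
So mizebavs → mizebavsovi.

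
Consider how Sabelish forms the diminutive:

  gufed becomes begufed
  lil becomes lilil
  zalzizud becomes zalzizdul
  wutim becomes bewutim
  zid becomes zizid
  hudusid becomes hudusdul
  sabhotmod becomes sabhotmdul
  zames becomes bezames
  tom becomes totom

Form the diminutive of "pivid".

zid and gufed both end in -d yet inflect differently (zizid, begufed), so the final letter is not what conditions the rule; the number of vowels is.
"pivid" has 2 vowels. The stems with 2 vowels (gufed → begufed, zames → bezames, wutim → bewutim) add the prefix be-.
So pivid → bepivid.

bepivid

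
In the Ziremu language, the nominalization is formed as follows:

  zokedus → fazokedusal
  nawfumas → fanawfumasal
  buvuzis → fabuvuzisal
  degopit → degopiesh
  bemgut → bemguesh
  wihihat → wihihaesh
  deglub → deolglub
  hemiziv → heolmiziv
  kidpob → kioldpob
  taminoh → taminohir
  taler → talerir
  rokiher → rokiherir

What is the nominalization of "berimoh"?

buvuzis and degopit both have last vowel 'i' yet inflect differently (fabuvuzisal, degopiesh), so the last vowel is not what conditions the rule; the final letter is.
"berimoh" ends in -h. The one such stem in the data (taminoh → taminohir) adds -ir, so the same rule applies.
The other patterns: stems ending in -s add fa- … -al around the stem; stems ending in -t drop the final letter and add -esh; stems ending in -b or -v insert -ol- after the first vowel.
So berimoh → berimohir.

berimohir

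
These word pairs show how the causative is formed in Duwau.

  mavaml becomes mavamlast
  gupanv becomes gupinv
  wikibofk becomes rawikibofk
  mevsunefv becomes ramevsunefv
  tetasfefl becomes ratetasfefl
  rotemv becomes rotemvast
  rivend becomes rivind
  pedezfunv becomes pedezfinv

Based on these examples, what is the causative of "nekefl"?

ranekefl

pedezfunv and rotemv both end in -v yet inflect differently (pedezfinv, rotemvast), so the final letter is not what conditions the rule; the second-to-last letter is.
"nekefl" has second-to-last letter 'f'. The stems whose second-to-last letter is 'f' (wikibofk → rawikibofk, tetasfefl → ratetasfefl, mevsunefv → ramevsunefv) add the prefix ra-.
So nekefl → ranekefl.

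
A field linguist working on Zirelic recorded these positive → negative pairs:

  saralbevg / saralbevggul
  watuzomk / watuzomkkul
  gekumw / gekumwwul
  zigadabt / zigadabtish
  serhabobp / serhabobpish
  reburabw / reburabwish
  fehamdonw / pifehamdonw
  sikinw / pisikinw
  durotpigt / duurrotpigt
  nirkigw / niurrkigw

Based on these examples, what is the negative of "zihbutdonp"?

gekumw and reburabw both end in -w yet inflect differently (gekumwwul, reburabwish), so the final letter is not what conditions the rule; the second-to-last letter is.
"zihbutdonp" has second-to-last letter 'n'. The stems whose second-to-last letter is 'n' (fehamdonw → pifehamdonw, sikinw → pisikinw) add the prefix pi-.
The other patterns: stems whose second-to-last letter is 'm' or 'v' double the final consonant and add -ul; stems whose second-to-last letter is 'b' add -ish; stems whose second-to-last letter is 'g' insert -ur- after the first vowel.
So zihbutdonp → pizihbutdonp.

pizihbutdonp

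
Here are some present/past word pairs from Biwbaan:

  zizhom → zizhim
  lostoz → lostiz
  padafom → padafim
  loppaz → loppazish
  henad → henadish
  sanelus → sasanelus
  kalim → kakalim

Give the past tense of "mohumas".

"mohumas" has last vowel 'a'. The stems whose last vowel is 'a' (loppaz → loppazish, henad → henadish) add -ish.
The other patterns: stems whose last vowel is 'o' change the last vowel to 'i'; stems whose last vowel is 'i' or 'u' repeat the first consonant+vowel as a prefix.
So mohumas → mohumasish.

mohumasish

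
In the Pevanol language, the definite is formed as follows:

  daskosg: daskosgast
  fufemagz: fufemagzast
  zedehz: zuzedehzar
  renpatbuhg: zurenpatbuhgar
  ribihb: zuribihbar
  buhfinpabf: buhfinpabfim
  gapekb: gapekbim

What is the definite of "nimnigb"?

nimnigbast

fufemagz and zedehz both end in -z yet inflect differently (fufemagzast, zuzedehzar), so the final letter is not what conditions the rule; the second-to-last letter is.
"nimnigb" has second-to-last letter 'g'. The one such stem in the data (fufemagz → fufemagzast) adds -ast, so the same rule applies.
The other patterns: stems whose second-to-last letter is 'h' add zu- … -ar around the stem; stems whose second-to-last letter is 'b' or 'k' add -im.
So nimnigb → nimnigbast.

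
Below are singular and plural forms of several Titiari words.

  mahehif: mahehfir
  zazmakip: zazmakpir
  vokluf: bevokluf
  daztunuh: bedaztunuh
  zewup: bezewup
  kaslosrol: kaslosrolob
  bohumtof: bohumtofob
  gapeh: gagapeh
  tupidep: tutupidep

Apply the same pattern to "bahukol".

"bahukol" has last vowel 'o'. The stems whose last vowel is 'o' (kaslosrol → kaslosrolob, bohumtof → bohumtofob) add -ob.
The other patterns: stems whose last vowel is 'i' delete the last vowel and add -ir; stems whose last vowel is 'u' add the prefix be-; stems whose last vowel is 'e' repeat the first consonant+vowel as a prefix.
So bahukol → bahukolob.

bahukolob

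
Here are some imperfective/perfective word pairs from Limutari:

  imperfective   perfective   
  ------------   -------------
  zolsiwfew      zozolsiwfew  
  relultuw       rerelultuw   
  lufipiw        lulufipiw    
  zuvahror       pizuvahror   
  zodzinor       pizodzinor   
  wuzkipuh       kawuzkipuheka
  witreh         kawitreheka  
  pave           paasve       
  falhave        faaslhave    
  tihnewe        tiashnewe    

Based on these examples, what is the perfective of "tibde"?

tiasbde

relultuw and wuzkipuh both have last vowel 'u' yet inflect differently (rerelultuw, kawuzkipuheka), so the last vowel is not what conditions the rule; the final letter is.
"tibde" ends in -e. The stems ending in -e (pave → paasve, falhave → faaslhave, tihnewe → tiashnewe) insert -as- after the first vowel.
The other patterns: stems ending in -w repeat the first consonant+vowel as a prefix; stems ending in -r add the prefix pi-; stems ending in -h add ka- … -eka around the stem.
So tibde → tiasbde.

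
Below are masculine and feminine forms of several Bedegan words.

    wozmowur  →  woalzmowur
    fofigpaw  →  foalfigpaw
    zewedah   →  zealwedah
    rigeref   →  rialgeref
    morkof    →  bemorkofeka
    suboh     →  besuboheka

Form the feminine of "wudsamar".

rigeref and morkof both end in -f yet inflect differently (rialgeref, bemorkofeka), so the final letter is not what conditions the rule; the number of vowels is.
"wudsamar" has 3 vowels. The stems with 3 vowels (wozmowur → woalzmowur, fofigpaw → foalfigpaw, zewedah → zealwedah) insert -al- after the first vowel.
So wudsamar → wualdsamar.

wualdsamar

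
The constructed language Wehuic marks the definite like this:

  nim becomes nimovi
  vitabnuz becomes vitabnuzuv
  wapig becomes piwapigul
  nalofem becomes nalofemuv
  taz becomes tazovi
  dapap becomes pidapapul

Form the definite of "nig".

taz and vitabnuz both end in -z yet inflect differently (tazovi, vitabnuzuv), so the final letter is not what conditions the rule; the number of vowels is.
"nig" has 1 vowel. The stems with 1 vowel (nim → nimovi, taz → tazovi) add -ovi.
So nig → nigovi.

nigovi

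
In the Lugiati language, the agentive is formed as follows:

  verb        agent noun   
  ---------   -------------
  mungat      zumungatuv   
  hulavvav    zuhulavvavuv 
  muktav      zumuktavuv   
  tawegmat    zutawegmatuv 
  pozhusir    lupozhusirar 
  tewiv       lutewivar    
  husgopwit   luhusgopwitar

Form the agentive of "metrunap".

zumetrunapuv

"metrunap" has last vowel 'a'. The stems whose last vowel is 'a' (mungat → zumungatuv, hulavvav → zuhulavvavuv, muktav → zumuktavuv) add zu- … -uv around the stem.
The other pattern: stems whose last vowel is 'i' add lu- … -ar around the stem.
So metrunap → zumetrunapuv.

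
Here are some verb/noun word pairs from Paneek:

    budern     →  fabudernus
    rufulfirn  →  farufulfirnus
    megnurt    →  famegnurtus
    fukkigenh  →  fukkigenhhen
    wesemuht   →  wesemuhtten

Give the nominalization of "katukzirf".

fakatukzirfus

megnurt and wesemuht both end in -t yet inflect differently (famegnurtus, wesemuhtten), so the final letter is not what conditions the rule; the second-to-last letter is.
"katukzirf" has second-to-last letter 'r'. The stems whose second-to-last letter is 'r' (rufulfirn → farufulfirnus, budern → fabudernus, megnurt → famegnurtus) add fa- … -us around the stem.
So katukzirf → fakatukzirfus.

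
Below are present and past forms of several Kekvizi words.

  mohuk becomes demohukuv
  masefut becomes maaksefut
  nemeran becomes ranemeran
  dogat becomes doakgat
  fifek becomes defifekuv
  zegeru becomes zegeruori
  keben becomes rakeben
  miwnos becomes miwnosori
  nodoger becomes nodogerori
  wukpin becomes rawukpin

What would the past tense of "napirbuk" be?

denapirbukuv

dogat and nemeran both have last vowel 'a' yet inflect differently (doakgat, ranemeran), so the last vowel is not what conditions the rule; the final letter is.
"napirbuk" ends in -k. The stems ending in -k (mohuk → demohukuv, fifek → defifekuv) add de- … -uv around the stem.
The other patterns: stems ending in -t insert -ak- after the first vowel; stems ending in -n add the prefix ra-; stems ending in -r, -s or -u add -ori.
So napirbuk → denapirbukuv.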